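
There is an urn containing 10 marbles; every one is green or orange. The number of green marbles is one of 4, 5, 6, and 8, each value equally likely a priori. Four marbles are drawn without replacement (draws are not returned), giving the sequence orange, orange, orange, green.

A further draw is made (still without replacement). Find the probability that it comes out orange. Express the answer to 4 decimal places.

0.3939

Under each hypothesis, the probability of the observed sequence is: P(data | r = 4) = (6/10)(5/9)(4/8)(4/7) = 2/21; P(data | r = 5) = (5/10)(4/9)(3/8)(5/7) = 5/84; P(data | r = 6) = (4/10)(3/9)(2/8)(6/7) = 1/35; P(data | r = 8) = (2/10)(1/9)(0/8) = 0.
Weighting by the prior gives 1/4 · 2/21 = 1/42, 1/4 · 5/84 = 5/336, 1/4 · 1/35 = 1/140, 1/4 · 0 = 0; with total 11/240.
The posterior is then P(r = 4 | data) = 40/77, P(r = 5 | data) = 25/77, P(r = 6 | data) = 12/77, P(r = 8 | data) = 0.
So P(orange next | data) = Σ P(orange next | H) P(H | data) = (1/2)(40/77) + (1/3)(25/77) + (1/6)(12/77) = 13/33.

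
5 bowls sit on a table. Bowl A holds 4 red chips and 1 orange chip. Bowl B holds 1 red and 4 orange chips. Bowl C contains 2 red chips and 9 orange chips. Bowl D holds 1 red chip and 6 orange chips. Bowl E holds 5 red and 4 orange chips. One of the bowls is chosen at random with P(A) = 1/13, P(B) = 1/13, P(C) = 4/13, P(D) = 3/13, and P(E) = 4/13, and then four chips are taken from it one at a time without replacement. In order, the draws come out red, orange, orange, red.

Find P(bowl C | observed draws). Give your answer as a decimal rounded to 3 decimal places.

Compute the likelihood of the observed sequence for each case: P(data | bowl A) = (4/5)(1/4)(0/3) = 0; P(data | bowl B) = (1/5)(4/4)(3/3)(0/2) = 0; P(data | bowl C) = (2/11)(9/10)(8/9)(1/8) = 0.018182; P(data | bowl D) = (1/7)(6/6)(5/5)(0/4) = 0; P(data | bowl E) = (5/9)(4/8)(3/7)(4/6) = 0.079365.
Weighting by the prior gives 1/13 · 0 = 0, 1/13 · 0 = 0, 4/13 · 0.018182 = 0.0055944, 3/13 · 0 = 0, 4/13 · 0.079365 = 0.02442; with total 0.030014.
So P(bowl C | data) = (0.0055944) / (0.030014) = 0.18639.

0.186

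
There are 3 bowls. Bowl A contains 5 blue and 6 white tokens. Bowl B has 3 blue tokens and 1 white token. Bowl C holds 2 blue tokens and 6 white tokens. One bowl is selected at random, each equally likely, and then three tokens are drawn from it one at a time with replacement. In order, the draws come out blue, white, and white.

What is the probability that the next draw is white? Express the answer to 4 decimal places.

0.5917

Compute the likelihood of the observed sequence for each case: P(data | bowl A) = (5/11)(6/11)(6/11) = 0.13524; P(data | bowl B) = (3/4)(1/4)(1/4) = 0.046875; P(data | bowl C) = (2/8)(6/8)(6/8) = 0.14062.
Multiplying each by its prior: 1/3 · 0.13524 = 0.045079, 1/3 · 0.046875 = 0.015625, 1/3 · 0.14062 = 0.046875; with total 0.10758.
Normalising, the posterior is P(bowl A | data) = 0.41903, P(bowl B | data) = 0.14524, P(bowl C | data) = 0.43573.
The predictive probability is P(white next | data) = (6/11)(0.41903) + (1/4)(0.14524) + (3/4)(0.43573) = 0.59167.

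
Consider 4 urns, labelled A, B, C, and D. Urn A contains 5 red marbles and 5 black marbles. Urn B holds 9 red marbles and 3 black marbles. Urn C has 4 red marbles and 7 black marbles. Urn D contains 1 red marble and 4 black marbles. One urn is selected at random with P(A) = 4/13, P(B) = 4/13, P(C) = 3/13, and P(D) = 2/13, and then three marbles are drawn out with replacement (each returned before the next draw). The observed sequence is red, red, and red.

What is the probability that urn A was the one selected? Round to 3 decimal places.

Compute the likelihood of the observed sequence for each case: P(data | urn A) = (5/10)(5/10)(5/10) = 0.125; P(data | urn B) = (9/12)(9/12)(9/12) = 0.42188; P(data | urn C) = (4/11)(4/11)(4/11) = 0.048084; P(data | urn D) = (1/5)(1/5)(1/5) = 0.008.
The prior-weighted likelihoods are 4/13 · 0.125 = 0.038462, 4/13 · 0.42188 = 0.12981, 3/13 · 0.048084 = 0.011096, 2/13 · 0.008 = 0.0012308; with total 0.1806.
So P(urn A | data) = (0.038462) / (0.1806) = 0.21297.

0.213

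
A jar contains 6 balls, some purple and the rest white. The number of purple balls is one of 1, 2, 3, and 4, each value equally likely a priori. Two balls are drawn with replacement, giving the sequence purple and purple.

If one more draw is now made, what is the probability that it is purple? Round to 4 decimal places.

Under each hypothesis, the probability of the observed sequence is: P(data | r = 1) = (1/6)(1/6) = 1/36; P(data | r = 2) = (2/6)(2/6) = 1/9; P(data | r = 3) = (3/6)(3/6) = 1/4; P(data | r = 4) = (4/6)(4/6) = 4/9.
The prior-weighted likelihoods are 1/4 · 1/36 = 1/144, 1/4 · 1/9 = 1/36, 1/4 · 1/4 = 1/16, 1/4 · 4/9 = 1/9; summing to 5/24.
The posterior is then P(r = 1 | data) = 1/30, P(r = 2 | data) = 2/15, P(r = 3 | data) = 3/10, P(r = 4 | data) = 8/15.
So P(purple next | data) = Σ P(purple next | H) P(H | data) = (1/6)(1/30) + (1/3)(2/15) + (1/2)(3/10) + (2/3)(8/15) = 5/9.

0.5556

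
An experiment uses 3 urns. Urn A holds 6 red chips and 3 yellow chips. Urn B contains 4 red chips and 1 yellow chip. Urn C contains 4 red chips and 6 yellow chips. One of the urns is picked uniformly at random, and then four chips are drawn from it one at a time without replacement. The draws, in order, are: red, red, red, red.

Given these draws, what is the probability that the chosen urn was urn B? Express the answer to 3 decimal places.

0.618

Under each hypothesis, the probability of the observed sequence is: P(data | urn A) = (6/9)(5/8)(4/7)(3/6) = 5/42; P(data | urn B) = (4/5)(3/4)(2/3)(1/2) = 1/5; P(data | urn C) = (4/10)(3/9)(2/8)(1/7) = 1/210.
Multiplying each by its prior: 1/3 · 5/42 = 5/126, 1/3 · 1/5 = 1/15, 1/3 · 1/210 = 1/630; these sum to 34/315.
Therefore the posterior P(urn B | data) = (1/15) / (34/315) = 21/34.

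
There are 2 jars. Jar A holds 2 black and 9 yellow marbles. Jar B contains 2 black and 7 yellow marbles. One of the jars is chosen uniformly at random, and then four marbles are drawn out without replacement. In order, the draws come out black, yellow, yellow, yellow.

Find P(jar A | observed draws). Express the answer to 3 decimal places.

Compute the likelihood of the observed sequence for each case: P(data | jar A) = (2/11)(9/10)(8/9)(7/8) = 0.12727; P(data | jar B) = (2/9)(7/8)(6/7)(5/6) = 0.13889.
Multiplying each by its prior: 1/2 · 0.12727 = 0.063636, 1/2 · 0.13889 = 0.069444; summing to 0.13308.
So P(jar A | data) = (0.063636) / (0.13308) = 0.47818.

0.478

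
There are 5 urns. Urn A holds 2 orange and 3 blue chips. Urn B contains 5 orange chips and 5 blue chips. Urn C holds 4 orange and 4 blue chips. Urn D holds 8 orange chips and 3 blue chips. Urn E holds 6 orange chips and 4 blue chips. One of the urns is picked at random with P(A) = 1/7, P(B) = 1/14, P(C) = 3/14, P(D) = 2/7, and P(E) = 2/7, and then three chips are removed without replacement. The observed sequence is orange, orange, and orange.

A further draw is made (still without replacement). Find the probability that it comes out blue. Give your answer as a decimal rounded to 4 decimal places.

Compute the likelihood of the observed sequence for each case: P(data | urn A) = (2/5)(1/4)(0/3) = 0; P(data | urn B) = (5/10)(4/9)(3/8) = 0.083333; P(data | urn C) = (4/8)(3/7)(2/6) = 0.071429; P(data | urn D) = (8/11)(7/10)(6/9) = 0.33939; P(data | urn E) = (6/10)(5/9)(4/8) = 0.16667.
Multiplying each by its prior: 1/7 · 0 = 0, 1/14 · 0.083333 = 0.0059524, 3/14 · 0.071429 = 0.015306, 2/7 · 0.33939 = 0.09697, 2/7 · 0.16667 = 0.047619; with total 0.16585.
Dividing through by the total gives posterior P(urn A | data) = 0, P(urn B | data) = 0.035891, P(urn C | data) = 0.09229, P(urn D | data) = 0.58469, P(urn E | data) = 0.28713.
So P(blue next | data) = Σ P(blue next | H) P(H | data) = (5/7)(0.035891) + (4/5)(0.09229) + (3/8)(0.58469) + (4/7)(0.28713) = 0.4828.

0.4828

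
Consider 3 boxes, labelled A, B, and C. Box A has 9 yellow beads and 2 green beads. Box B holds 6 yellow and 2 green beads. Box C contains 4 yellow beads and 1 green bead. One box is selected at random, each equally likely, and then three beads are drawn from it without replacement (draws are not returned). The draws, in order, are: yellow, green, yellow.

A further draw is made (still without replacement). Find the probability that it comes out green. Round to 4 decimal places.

For each hypothesis, P(data | H) works out to: P(data | box A) = (9/11)(2/10)(8/9) = 0.14545; P(data | box B) = (6/8)(2/7)(5/6) = 0.17857; P(data | box C) = (4/5)(1/4)(3/3) = 0.2.
Multiplying each by its prior: 1/3 · 0.14545 = 0.048485, 1/3 · 0.17857 = 0.059524, 1/3 · 0.2 = 0.066667; with total 0.17468.
The posterior is then P(box A | data) = 0.27757, P(box B | data) = 0.34077, P(box C | data) = 0.38166.
Averaging over the posterior, P(green next | data) = (1/8)(0.27757) + (1/5)(0.34077) + (0)(0.38166) = 0.10285.

0.1029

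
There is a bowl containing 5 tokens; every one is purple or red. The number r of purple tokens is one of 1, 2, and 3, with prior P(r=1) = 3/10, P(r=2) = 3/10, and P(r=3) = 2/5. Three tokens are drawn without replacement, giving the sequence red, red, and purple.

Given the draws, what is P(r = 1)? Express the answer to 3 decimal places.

0.375

Compute the likelihood of the observed sequence for each case: P(data | r = 1) = (4/5)(3/4)(1/3) = 1/5; P(data | r = 2) = (3/5)(2/4)(2/3) = 1/5; P(data | r = 3) = (2/5)(1/4)(3/3) = 1/10.
Multiplying each by its prior: 3/10 · 1/5 = 3/50, 3/10 · 1/5 = 3/50, 2/5 · 1/10 = 1/25; summing to 4/25.
By Bayes' rule, P(r = 1 | data) = (3/50) / (4/25) = 3/8.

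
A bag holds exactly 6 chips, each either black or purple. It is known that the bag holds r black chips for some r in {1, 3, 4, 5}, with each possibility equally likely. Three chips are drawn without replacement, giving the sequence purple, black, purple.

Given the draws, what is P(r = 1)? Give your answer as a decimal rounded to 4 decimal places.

0.4348

The likelihood of the observed sequence under each hypothesis: P(data | r = 1) = (5/6)(1/5)(4/4) = 1/6; P(data | r = 3) = (3/6)(3/5)(2/4) = 3/20; P(data | r = 4) = (2/6)(4/5)(1/4) = 1/15; P(data | r = 5) = (1/6)(5/5)(0/4) = 0.
Weighting by the prior gives 1/4 · 1/6 = 1/24, 1/4 · 3/20 = 3/80, 1/4 · 1/15 = 1/60, 1/4 · 0 = 0; summing to 23/240.
Hence P(r = 1 | data) = (1/24) / (23/240) = 10/23.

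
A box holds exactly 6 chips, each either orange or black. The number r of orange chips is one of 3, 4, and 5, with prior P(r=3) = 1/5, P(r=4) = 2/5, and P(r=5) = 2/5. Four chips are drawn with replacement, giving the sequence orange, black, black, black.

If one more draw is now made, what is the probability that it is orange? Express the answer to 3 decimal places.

0.590

Under each hypothesis, the probability of the observed sequence is: P(data | r = 3) = (3/6)(3/6)(3/6)(3/6) = 0.0625; P(data | r = 4) = (4/6)(2/6)(2/6)(2/6) = 0.024691; P(data | r = 5) = (5/6)(1/6)(1/6)(1/6) = 0.003858.
Multiplying each by its prior: 1/5 · 0.0625 = 0.0125, 2/5 · 0.024691 = 0.0098765, 2/5 · 0.003858 = 0.0015432; summing to 0.02392.
The posterior is then P(r = 3 | data) = 0.52258, P(r = 4 | data) = 0.4129, P(r = 5 | data) = 0.064516.
Averaging over the posterior, P(orange next | data) = (1/2)(0.52258) + (2/3)(0.4129) + (5/6)(0.064516) = 0.59032.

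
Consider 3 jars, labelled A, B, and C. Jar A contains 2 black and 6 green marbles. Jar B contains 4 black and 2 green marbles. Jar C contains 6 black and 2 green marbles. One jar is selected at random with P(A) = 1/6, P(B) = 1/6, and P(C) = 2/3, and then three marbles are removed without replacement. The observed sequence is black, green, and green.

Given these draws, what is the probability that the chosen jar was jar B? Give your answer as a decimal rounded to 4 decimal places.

0.1718

The likelihood of the observed sequence under each hypothesis: P(data | jar A) = (2/8)(6/7)(5/6) = 0.17857; P(data | jar B) = (4/6)(2/5)(1/4) = 0.066667; P(data | jar C) = (6/8)(2/7)(1/6) = 0.035714.
The prior-weighted likelihoods are 1/6 · 0.17857 = 0.029762, 1/6 · 0.066667 = 0.011111, 2/3 · 0.035714 = 0.02381; with total 0.064683.
So P(jar B | data) = (0.011111) / (0.064683) = 0.17178.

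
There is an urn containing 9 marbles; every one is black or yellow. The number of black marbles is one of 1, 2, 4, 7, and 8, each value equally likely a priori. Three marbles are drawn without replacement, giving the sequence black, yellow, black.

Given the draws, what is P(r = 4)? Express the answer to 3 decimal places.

Compute the likelihood of the observed sequence for each case: P(data | r = 1) = (1/9)(8/8)(0/7) = 0; P(data | r = 2) = (2/9)(7/8)(1/7) = 0.027778; P(data | r = 4) = (4/9)(5/8)(3/7) = 0.11905; P(data | r = 7) = (7/9)(2/8)(6/7) = 0.16667; P(data | r = 8) = (8/9)(1/8)(7/7) = 0.11111.
Weighting by the prior gives 1/5 · 0 = 0, 1/5 · 0.027778 = 0.0055556, 1/5 · 0.11905 = 0.02381, 1/5 · 0.16667 = 0.033333, 1/5 · 0.11111 = 0.022222; summing to 0.084921.
By Bayes' rule, P(r = 4 | data) = (0.02381) / (0.084921) = 0.28037.

0.280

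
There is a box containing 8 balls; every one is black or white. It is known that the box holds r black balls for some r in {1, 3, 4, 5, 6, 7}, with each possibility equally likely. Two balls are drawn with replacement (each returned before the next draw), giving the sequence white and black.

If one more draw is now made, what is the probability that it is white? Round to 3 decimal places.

For each hypothesis, P(data | H) works out to: P(data | r = 1) = (7/8)(1/8) = 7/64; P(data | r = 3) = (5/8)(3/8) = 15/64; P(data | r = 4) = (4/8)(4/8) = 1/4; P(data | r = 5) = (3/8)(5/8) = 15/64; P(data | r = 6) = (2/8)(6/8) = 3/16; P(data | r = 7) = (1/8)(7/8) = 7/64.
Multiplying each by its prior: 1/6 · 7/64 = 7/384, 1/6 · 15/64 = 5/128, 1/6 · 1/4 = 1/24, 1/6 · 15/64 = 5/128, 1/6 · 3/16 = 1/32, 1/6 · 7/64 = 7/384; with total 3/16.
Dividing through by the total gives posterior P(r = 1 | data) = 7/72, P(r = 3 | data) = 5/24, P(r = 4 | data) = 2/9, P(r = 5 | data) = 5/24, P(r = 6 | data) = 1/6, P(r = 7 | data) = 7/72.
Averaging over the posterior, P(white next | data) = (7/8)(7/72) + (5/8)(5/24) + (1/2)(2/9) + (3/8)(5/24) + (1/4)(1/6) + (1/8)(7/72) = 11/24.

0.458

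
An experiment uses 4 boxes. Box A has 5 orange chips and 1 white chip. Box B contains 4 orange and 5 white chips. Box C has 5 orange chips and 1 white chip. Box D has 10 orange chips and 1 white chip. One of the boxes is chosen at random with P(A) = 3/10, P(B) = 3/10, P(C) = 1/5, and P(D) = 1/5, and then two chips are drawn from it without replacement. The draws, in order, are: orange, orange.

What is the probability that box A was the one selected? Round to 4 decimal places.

0.3657

Under each hypothesis, the probability of the observed sequence is: P(data | box A) = (5/6)(4/5) = 2/3; P(data | box B) = (4/9)(3/8) = 1/6; P(data | box C) = (5/6)(4/5) = 2/3; P(data | box D) = (10/11)(9/10) = 9/11.
Weighting by the prior gives 3/10 · 2/3 = 1/5, 3/10 · 1/6 = 1/20, 1/5 · 2/3 = 2/15, 1/5 · 9/11 = 9/55; these sum to 361/660.
So P(box A | data) = (1/5) / (361/660) = 132/361.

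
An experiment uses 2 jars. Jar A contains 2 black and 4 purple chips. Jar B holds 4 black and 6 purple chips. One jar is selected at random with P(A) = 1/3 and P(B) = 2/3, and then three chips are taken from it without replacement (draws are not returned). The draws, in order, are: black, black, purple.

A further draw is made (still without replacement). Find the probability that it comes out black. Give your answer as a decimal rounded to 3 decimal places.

Under each hypothesis, the probability of the observed sequence is: P(data | jar A) = (2/6)(1/5)(4/4) = 1/15; P(data | jar B) = (4/10)(3/9)(6/8) = 1/10.
The prior-weighted likelihoods are 1/3 · 1/15 = 1/45, 2/3 · 1/10 = 1/15; with total 4/45.
The posterior is then P(jar A | data) = 1/4, P(jar B | data) = 3/4.
So P(black next | data) = Σ P(black next | H) P(H | data) = (0)(1/4) + (2/7)(3/4) = 3/14.

0.214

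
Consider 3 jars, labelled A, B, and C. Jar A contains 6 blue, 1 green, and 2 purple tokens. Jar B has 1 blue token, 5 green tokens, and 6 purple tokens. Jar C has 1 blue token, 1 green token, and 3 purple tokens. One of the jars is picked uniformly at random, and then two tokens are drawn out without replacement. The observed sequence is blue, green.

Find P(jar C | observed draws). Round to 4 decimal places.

Compute the likelihood of the observed sequence for each case: P(data | jar A) = (6/9)(1/8) = 0.083333; P(data | jar B) = (1/12)(5/11) = 0.037879; P(data | jar C) = (1/5)(1/4) = 0.05.
The prior-weighted likelihoods are 1/3 · 0.083333 = 0.027778, 1/3 · 0.037879 = 0.012626, 1/3 · 0.05 = 0.016667; with total 0.057071.
By Bayes' rule, P(jar C | data) = (0.016667) / (0.057071) = 0.29204.

0.2920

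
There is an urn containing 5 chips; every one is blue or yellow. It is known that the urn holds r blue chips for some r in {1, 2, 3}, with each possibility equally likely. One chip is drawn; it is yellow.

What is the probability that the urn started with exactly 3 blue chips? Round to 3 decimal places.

0.222

The likelihood of this draw under each hypothesis: P(data | r = 1) = (4/5) = 4/5; P(data | r = 2) = (3/5) = 3/5; P(data | r = 3) = (2/5) = 2/5.
The prior-weighted likelihoods are 1/3 · 4/5 = 4/15, 1/3 · 3/5 = 1/5, 1/3 · 2/5 = 2/15; with total 3/5.
So P(r = 3 | data) = (2/15) / (3/5) = 2/9.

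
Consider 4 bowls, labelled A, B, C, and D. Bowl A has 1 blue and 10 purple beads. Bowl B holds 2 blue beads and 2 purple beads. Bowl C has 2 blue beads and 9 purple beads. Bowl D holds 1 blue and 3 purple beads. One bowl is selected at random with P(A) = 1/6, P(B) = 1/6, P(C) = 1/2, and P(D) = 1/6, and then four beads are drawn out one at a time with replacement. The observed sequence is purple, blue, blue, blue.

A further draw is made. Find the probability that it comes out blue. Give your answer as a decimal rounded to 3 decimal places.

0.412

Under each hypothesis, the probability of the observed sequence is: P(data | bowl A) = (10/11)(1/11)(1/11)(1/11) = 0.00068301; P(data | bowl B) = (2/4)(2/4)(2/4)(2/4) = 0.0625; P(data | bowl C) = (9/11)(2/11)(2/11)(2/11) = 0.0049177; P(data | bowl D) = (3/4)(1/4)(1/4)(1/4) = 0.011719.
Multiplying each by its prior: 1/6 · 0.00068301 = 0.00011384, 1/6 · 0.0625 = 0.010417, 1/2 · 0.0049177 = 0.0024588, 1/6 · 0.011719 = 0.0019531; summing to 0.014942.
Normalising, the posterior is P(bowl A | data) = 0.0076183, P(bowl B | data) = 0.69712, P(bowl C | data) = 0.16455, P(bowl D | data) = 0.13071.
Averaging over the posterior, P(blue next | data) = (1/11)(0.0076183) + (1/2)(0.69712) + (2/11)(0.16455) + (1/4)(0.13071) = 0.41185.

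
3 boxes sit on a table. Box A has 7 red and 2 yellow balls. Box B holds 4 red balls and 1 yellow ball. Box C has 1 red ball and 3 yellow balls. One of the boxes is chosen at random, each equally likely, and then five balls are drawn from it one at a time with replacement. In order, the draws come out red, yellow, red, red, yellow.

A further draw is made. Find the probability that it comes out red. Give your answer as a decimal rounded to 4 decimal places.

0.6981

Under each hypothesis, the probability of the observed sequence is: P(data | box A) = (7/9)(2/9)(7/9)(7/9)(2/9) = 0.023235; P(data | box B) = (4/5)(1/5)(4/5)(4/5)(1/5) = 0.02048; P(data | box C) = (1/4)(3/4)(1/4)(1/4)(3/4) = 0.0087891.
Multiplying each by its prior: 1/3 · 0.023235 = 0.007745, 1/3 · 0.02048 = 0.0068267, 1/3 · 0.0087891 = 0.0029297; with total 0.017501.
Normalising, the posterior is P(box A | data) = 0.44254, P(box B | data) = 0.39007, P(box C | data) = 0.1674.
The predictive probability is P(red next | data) = (7/9)(0.44254) + (4/5)(0.39007) + (1/4)(0.1674) = 0.6981.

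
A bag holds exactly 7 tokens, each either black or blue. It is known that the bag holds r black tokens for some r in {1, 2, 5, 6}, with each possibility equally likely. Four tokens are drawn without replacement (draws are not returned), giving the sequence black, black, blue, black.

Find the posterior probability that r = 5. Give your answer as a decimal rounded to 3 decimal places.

Under each hypothesis, the probability of the observed sequence is: P(data | r = 1) = (1/7)(0/6) = 0; P(data | r = 2) = (2/7)(1/6)(5/5)(0/4) = 0; P(data | r = 5) = (5/7)(4/6)(2/5)(3/4) = 1/7; P(data | r = 6) = (6/7)(5/6)(1/5)(4/4) = 1/7.
Weighting by the prior gives 1/4 · 0 = 0, 1/4 · 0 = 0, 1/4 · 1/7 = 1/28, 1/4 · 1/7 = 1/28; these sum to 1/14.
By Bayes' rule, P(r = 5 | data) = (1/28) / (1/14) = 1/2.

0.500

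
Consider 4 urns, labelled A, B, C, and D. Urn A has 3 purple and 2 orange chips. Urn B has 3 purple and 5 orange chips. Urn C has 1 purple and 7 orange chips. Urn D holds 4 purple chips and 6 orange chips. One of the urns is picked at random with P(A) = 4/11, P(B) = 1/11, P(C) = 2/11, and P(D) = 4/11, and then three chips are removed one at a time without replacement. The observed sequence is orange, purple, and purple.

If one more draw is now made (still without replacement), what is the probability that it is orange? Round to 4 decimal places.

Compute the likelihood of the observed sequence for each case: P(data | urn A) = (2/5)(3/4)(2/3) = 0.2; P(data | urn B) = (5/8)(3/7)(2/6) = 0.089286; P(data | urn C) = (7/8)(1/7)(0/6) = 0; P(data | urn D) = (6/10)(4/9)(3/8) = 0.1.
Multiplying each by its prior: 4/11 · 0.2 = 0.072727, 1/11 · 0.089286 = 0.0081169, 2/11 · 0 = 0, 4/11 · 0.1 = 0.036364; summing to 0.11721.
Dividing through by the total gives posterior P(urn A | data) = 0.6205, P(urn B | data) = 0.069252, P(urn C | data) = 0, P(urn D | data) = 0.31025.
Averaging over the posterior, P(orange next | data) = (1/2)(0.6205) + (4/5)(0.069252) + (5/7)(0.31025) = 0.58726.

0.5873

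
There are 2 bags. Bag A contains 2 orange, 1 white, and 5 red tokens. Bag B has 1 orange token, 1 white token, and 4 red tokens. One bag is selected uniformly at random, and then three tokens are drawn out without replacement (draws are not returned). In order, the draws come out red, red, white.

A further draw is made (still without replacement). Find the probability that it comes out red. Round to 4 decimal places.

The likelihood of the observed sequence under each hypothesis: P(data | bag A) = (5/8)(4/7)(1/6) = 5/84; P(data | bag B) = (4/6)(3/5)(1/4) = 1/10.
Weighting by the prior gives 1/2 · 5/84 = 5/168, 1/2 · 1/10 = 1/20; with total 67/840.
Normalising, the posterior is P(bag A | data) = 25/67, P(bag B | data) = 42/67.
The predictive probability is P(red next | data) = (3/5)(25/67) + (2/3)(42/67) = 43/67.

0.6418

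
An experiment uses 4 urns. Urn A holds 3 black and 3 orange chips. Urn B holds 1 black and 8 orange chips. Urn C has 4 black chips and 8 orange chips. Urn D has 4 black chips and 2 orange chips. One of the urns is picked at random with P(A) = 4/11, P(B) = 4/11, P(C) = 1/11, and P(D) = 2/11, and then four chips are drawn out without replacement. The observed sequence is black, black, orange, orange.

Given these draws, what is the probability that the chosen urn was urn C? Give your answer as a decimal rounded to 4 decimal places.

Under each hypothesis, the probability of the observed sequence is: P(data | urn A) = (3/6)(2/5)(3/4)(2/3) = 0.1; P(data | urn B) = (1/9)(0/8) = 0; P(data | urn C) = (4/12)(3/11)(8/10)(7/9) = 0.056566; P(data | urn D) = (4/6)(3/5)(2/4)(1/3) = 0.066667.
The prior-weighted likelihoods are 4/11 · 0.1 = 0.036364, 4/11 · 0 = 0, 1/11 · 0.056566 = 0.0051423, 2/11 · 0.066667 = 0.012121; with total 0.053627.
By Bayes' rule, P(urn C | data) = (0.0051423) / (0.053627) = 0.09589.

0.0959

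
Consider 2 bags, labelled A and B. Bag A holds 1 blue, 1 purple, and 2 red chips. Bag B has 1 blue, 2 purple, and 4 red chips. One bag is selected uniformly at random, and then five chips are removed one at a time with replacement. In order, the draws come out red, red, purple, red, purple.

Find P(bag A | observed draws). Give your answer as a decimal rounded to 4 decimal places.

For each hypothesis, P(data | H) works out to: P(data | bag A) = (2/4)(2/4)(1/4)(2/4)(1/4) = 0.0078125; P(data | bag B) = (4/7)(4/7)(2/7)(4/7)(2/7) = 0.015232.
The prior-weighted likelihoods are 1/2 · 0.0078125 = 0.0039062, 1/2 · 0.015232 = 0.0076159; summing to 0.011522.
Therefore the posterior P(bag A | data) = (0.0039062) / (0.011522) = 0.33902.

0.3390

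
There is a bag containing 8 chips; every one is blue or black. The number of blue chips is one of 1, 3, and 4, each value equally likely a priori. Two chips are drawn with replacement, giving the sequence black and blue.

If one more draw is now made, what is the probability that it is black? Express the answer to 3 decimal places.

0.618

Under each hypothesis, the probability of the observed sequence is: P(data | r = 1) = (7/8)(1/8) = 7/64; P(data | r = 3) = (5/8)(3/8) = 15/64; P(data | r = 4) = (4/8)(4/8) = 1/4.
Weighting by the prior gives 1/3 · 7/64 = 7/192, 1/3 · 15/64 = 5/64, 1/3 · 1/4 = 1/12; with total 19/96.
Normalising, the posterior is P(r = 1 | data) = 7/38, P(r = 3 | data) = 15/38, P(r = 4 | data) = 8/19.
The predictive probability is P(black next | data) = (7/8)(7/38) + (5/8)(15/38) + (1/2)(8/19) = 47/76.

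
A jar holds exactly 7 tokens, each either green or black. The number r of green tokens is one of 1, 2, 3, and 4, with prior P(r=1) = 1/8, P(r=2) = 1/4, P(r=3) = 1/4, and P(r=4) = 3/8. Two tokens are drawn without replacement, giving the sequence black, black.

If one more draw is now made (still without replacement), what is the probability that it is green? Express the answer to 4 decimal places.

Compute the likelihood of the observed sequence for each case: P(data | r = 1) = (6/7)(5/6) = 5/7; P(data | r = 2) = (5/7)(4/6) = 10/21; P(data | r = 3) = (4/7)(3/6) = 2/7; P(data | r = 4) = (3/7)(2/6) = 1/7.
Weighting by the prior gives 1/8 · 5/7 = 5/56, 1/4 · 10/21 = 5/42, 1/4 · 2/7 = 1/14, 3/8 · 1/7 = 3/56; summing to 1/3.
The posterior is then P(r = 1 | data) = 15/56, P(r = 2 | data) = 5/14, P(r = 3 | data) = 3/14, P(r = 4 | data) = 9/56.
So P(green next | data) = Σ P(green next | H) P(H | data) = (1/5)(15/56) + (2/5)(5/14) + (3/5)(3/14) + (4/5)(9/56) = 127/280.

0.4536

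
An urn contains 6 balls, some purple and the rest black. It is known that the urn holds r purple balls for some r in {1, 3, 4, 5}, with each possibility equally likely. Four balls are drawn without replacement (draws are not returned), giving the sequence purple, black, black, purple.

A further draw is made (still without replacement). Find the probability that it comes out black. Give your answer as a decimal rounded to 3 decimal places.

0.300

Under each hypothesis, the probability of the observed sequence is: P(data | r = 1) = (1/6)(5/5)(4/4)(0/3) = 0; P(data | r = 3) = (3/6)(3/5)(2/4)(2/3) = 1/10; P(data | r = 4) = (4/6)(2/5)(1/4)(3/3) = 1/15; P(data | r = 5) = (5/6)(1/5)(0/4) = 0.
The prior-weighted likelihoods are 1/4 · 0 = 0, 1/4 · 1/10 = 1/40, 1/4 · 1/15 = 1/60, 1/4 · 0 = 0; these sum to 1/24.
Normalising, the posterior is P(r = 1 | data) = 0, P(r = 3 | data) = 3/5, P(r = 4 | data) = 2/5, P(r = 5 | data) = 0.
The predictive probability is P(black next | data) = (1/2)(3/5) + (0)(2/5) = 3/10.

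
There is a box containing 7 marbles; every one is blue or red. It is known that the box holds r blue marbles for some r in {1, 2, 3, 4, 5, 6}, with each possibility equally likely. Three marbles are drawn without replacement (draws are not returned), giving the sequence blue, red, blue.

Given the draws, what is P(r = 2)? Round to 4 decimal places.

Under each hypothesis, the probability of the observed sequence is: P(data | r = 1) = (1/7)(6/6)(0/5) = 0; P(data | r = 2) = (2/7)(5/6)(1/5) = 1/21; P(data | r = 3) = (3/7)(4/6)(2/5) = 4/35; P(data | r = 4) = (4/7)(3/6)(3/5) = 6/35; P(data | r = 5) = (5/7)(2/6)(4/5) = 4/21; P(data | r = 6) = (6/7)(1/6)(5/5) = 1/7.
The prior-weighted likelihoods are 1/6 · 0 = 0, 1/6 · 1/21 = 1/126, 1/6 · 4/35 = 2/105, 1/6 · 6/35 = 1/35, 1/6 · 4/21 = 2/63, 1/6 · 1/7 = 1/42; with total 1/9.
By Bayes' rule, P(r = 2 | data) = (1/126) / (1/9) = 1/14.

0.0714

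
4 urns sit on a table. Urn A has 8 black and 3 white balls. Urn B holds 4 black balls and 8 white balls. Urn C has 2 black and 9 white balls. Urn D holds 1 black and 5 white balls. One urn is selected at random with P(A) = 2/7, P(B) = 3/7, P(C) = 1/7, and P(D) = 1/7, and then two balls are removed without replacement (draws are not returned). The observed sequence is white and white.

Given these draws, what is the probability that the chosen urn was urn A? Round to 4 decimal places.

0.0404

Under each hypothesis, the probability of the observed sequence is: P(data | urn A) = (3/11)(2/10) = 0.054545; P(data | urn B) = (8/12)(7/11) = 0.42424; P(data | urn C) = (9/11)(8/10) = 0.65455; P(data | urn D) = (5/6)(4/5) = 0.66667.
Multiplying each by its prior: 2/7 · 0.054545 = 0.015584, 3/7 · 0.42424 = 0.18182, 1/7 · 0.65455 = 0.093506, 1/7 · 0.66667 = 0.095238; with total 0.38615.
Therefore the posterior P(urn A | data) = (0.015584) / (0.38615) = 0.040359.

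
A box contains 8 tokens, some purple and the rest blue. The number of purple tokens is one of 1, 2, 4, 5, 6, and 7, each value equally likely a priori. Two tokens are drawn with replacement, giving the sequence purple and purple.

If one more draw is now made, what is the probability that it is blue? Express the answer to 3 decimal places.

0.278

For each hypothesis, P(data | H) works out to: P(data | r = 1) = (1/8)(1/8) = 1/64; P(data | r = 2) = (2/8)(2/8) = 1/16; P(data | r = 4) = (4/8)(4/8) = 1/4; P(data | r = 5) = (5/8)(5/8) = 25/64; P(data | r = 6) = (6/8)(6/8) = 9/16; P(data | r = 7) = (7/8)(7/8) = 49/64.
Weighting by the prior gives 1/6 · 1/64 = 1/384, 1/6 · 1/16 = 1/96, 1/6 · 1/4 = 1/24, 1/6 · 25/64 = 25/384, 1/6 · 9/16 = 3/32, 1/6 · 49/64 = 49/384; with total 131/384.
The posterior is then P(r = 1 | data) = 0.0076336, P(r = 2 | data) = 0.030534, P(r = 4 | data) = 0.12214, P(r = 5 | data) = 0.19084, P(r = 6 | data) = 0.27481, P(r = 7 | data) = 0.37405.
Averaging over the posterior, P(blue next | data) = (7/8)(0.0076336) + (3/4)(0.030534) + (1/2)(0.12214) + (3/8)(0.19084) + (1/4)(0.27481) + (1/8)(0.37405) = 0.27767.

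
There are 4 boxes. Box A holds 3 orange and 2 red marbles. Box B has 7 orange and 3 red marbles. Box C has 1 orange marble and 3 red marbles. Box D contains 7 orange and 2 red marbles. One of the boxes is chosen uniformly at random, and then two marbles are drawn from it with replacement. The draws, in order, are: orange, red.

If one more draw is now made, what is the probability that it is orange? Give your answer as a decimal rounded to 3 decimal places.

0.583

The likelihood of the observed sequence under each hypothesis: P(data | box A) = (3/5)(2/5) = 0.24; P(data | box B) = (7/10)(3/10) = 0.21; P(data | box C) = (1/4)(3/4) = 0.1875; P(data | box D) = (7/9)(2/9) = 0.17284.
Multiplying each by its prior: 1/4 · 0.24 = 0.06, 1/4 · 0.21 = 0.0525, 1/4 · 0.1875 = 0.046875, 1/4 · 0.17284 = 0.04321; these sum to 0.20258.
Normalising, the posterior is P(box A | data) = 0.29617, P(box B | data) = 0.25915, P(box C | data) = 0.23138, P(box D | data) = 0.21329.
So P(orange next | data) = Σ P(orange next | H) P(H | data) = (3/5)(0.29617) + (7/10)(0.25915) + (1/4)(0.23138) + (7/9)(0.21329) = 0.58285.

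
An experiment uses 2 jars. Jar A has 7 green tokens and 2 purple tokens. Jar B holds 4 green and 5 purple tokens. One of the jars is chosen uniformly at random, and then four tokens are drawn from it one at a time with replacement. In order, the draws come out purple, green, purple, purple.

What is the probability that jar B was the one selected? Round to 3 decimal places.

The likelihood of the observed sequence under each hypothesis: P(data | jar A) = (2/9)(7/9)(2/9)(2/9) = 0.0085353; P(data | jar B) = (5/9)(4/9)(5/9)(5/9) = 0.076208.
Multiplying each by its prior: 1/2 · 0.0085353 = 0.0042676, 1/2 · 0.076208 = 0.038104; these sum to 0.042372.
Hence P(jar B | data) = (0.038104) / (0.042372) = 0.89928.

0.899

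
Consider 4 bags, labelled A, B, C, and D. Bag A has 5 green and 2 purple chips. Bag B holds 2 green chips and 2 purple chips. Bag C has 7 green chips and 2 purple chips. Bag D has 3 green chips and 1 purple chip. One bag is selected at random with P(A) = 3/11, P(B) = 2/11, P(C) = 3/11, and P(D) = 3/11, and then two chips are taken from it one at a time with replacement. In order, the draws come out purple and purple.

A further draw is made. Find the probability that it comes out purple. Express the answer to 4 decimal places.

The likelihood of the observed sequence under each hypothesis: P(data | bag A) = (2/7)(2/7) = 0.081633; P(data | bag B) = (2/4)(2/4) = 0.25; P(data | bag C) = (2/9)(2/9) = 0.049383; P(data | bag D) = (1/4)(1/4) = 0.0625.
Multiplying each by its prior: 3/11 · 0.081633 = 0.022263, 2/11 · 0.25 = 0.045455, 3/11 · 0.049383 = 0.013468, 3/11 · 0.0625 = 0.017045; with total 0.098231.
Dividing through by the total gives posterior P(bag A | data) = 0.22664, P(bag B | data) = 0.46273, P(bag C | data) = 0.1371, P(bag D | data) = 0.17352.
Averaging over the posterior, P(purple next | data) = (2/7)(0.22664) + (1/2)(0.46273) + (2/9)(0.1371) + (1/4)(0.17352) = 0.36997.

0.3700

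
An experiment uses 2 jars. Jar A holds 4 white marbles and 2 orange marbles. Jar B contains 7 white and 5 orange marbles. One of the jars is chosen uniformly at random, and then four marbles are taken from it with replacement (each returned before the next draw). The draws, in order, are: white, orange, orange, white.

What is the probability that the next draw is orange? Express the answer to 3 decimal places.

0.379

The likelihood of the observed sequence under each hypothesis: P(data | jar A) = (4/6)(2/6)(2/6)(4/6) = 0.049383; P(data | jar B) = (7/12)(5/12)(5/12)(7/12) = 0.059076.
The prior-weighted likelihoods are 1/2 · 0.049383 = 0.024691, 1/2 · 0.059076 = 0.029538; with total 0.054229.
Normalising, the posterior is P(jar A | data) = 0.45531, P(jar B | data) = 0.54469.
So P(orange next | data) = Σ P(orange next | H) P(H | data) = (1/3)(0.45531) + (5/12)(0.54469) = 0.37872.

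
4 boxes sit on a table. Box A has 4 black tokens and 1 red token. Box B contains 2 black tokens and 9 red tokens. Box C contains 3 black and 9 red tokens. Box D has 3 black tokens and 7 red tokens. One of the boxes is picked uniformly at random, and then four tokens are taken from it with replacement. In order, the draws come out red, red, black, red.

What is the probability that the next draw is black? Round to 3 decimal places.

Compute the likelihood of the observed sequence for each case: P(data | box A) = (1/5)(1/5)(4/5)(1/5) = 0.0064; P(data | box B) = (9/11)(9/11)(2/11)(9/11) = 0.099583; P(data | box C) = (9/12)(9/12)(3/12)(9/12) = 0.10547; P(data | box D) = (7/10)(7/10)(3/10)(7/10) = 0.1029.
The prior-weighted likelihoods are 1/4 · 0.0064 = 0.0016, 1/4 · 0.099583 = 0.024896, 1/4 · 0.10547 = 0.026367, 1/4 · 0.1029 = 0.025725; with total 0.078588.
The posterior is then P(box A | data) = 0.020359, P(box B | data) = 0.31679, P(box C | data) = 0.33551, P(box D | data) = 0.32734.
Averaging over the posterior, P(black next | data) = (4/5)(0.020359) + (2/11)(0.31679) + (1/4)(0.33551) + (3/10)(0.32734) = 0.25597.

0.256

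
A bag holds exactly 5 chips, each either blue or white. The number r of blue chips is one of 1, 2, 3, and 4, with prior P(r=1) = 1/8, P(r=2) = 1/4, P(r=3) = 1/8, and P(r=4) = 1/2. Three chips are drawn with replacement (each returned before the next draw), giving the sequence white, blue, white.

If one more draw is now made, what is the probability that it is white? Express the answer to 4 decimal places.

0.5300

Under each hypothesis, the probability of the observed sequence is: P(data | r = 1) = (4/5)(1/5)(4/5) = 16/125; P(data | r = 2) = (3/5)(2/5)(3/5) = 18/125; P(data | r = 3) = (2/5)(3/5)(2/5) = 12/125; P(data | r = 4) = (1/5)(4/5)(1/5) = 4/125.
Multiplying each by its prior: 1/8 · 16/125 = 2/125, 1/4 · 18/125 = 9/250, 1/8 · 12/125 = 3/250, 1/2 · 4/125 = 2/125; with total 2/25.
Dividing through by the total gives posterior P(r = 1 | data) = 1/5, P(r = 2 | data) = 9/20, P(r = 3 | data) = 3/20, P(r = 4 | data) = 1/5.
Averaging over the posterior, P(white next | data) = (4/5)(1/5) + (3/5)(9/20) + (2/5)(3/20) + (1/5)(1/5) = 53/100.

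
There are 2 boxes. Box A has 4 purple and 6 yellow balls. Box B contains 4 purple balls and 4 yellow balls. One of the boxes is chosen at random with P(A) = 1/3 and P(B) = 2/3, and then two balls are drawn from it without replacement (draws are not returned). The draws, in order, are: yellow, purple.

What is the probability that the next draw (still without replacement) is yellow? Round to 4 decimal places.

The likelihood of the observed sequence under each hypothesis: P(data | box A) = (6/10)(4/9) = 4/15; P(data | box B) = (4/8)(4/7) = 2/7.
Weighting by the prior gives 1/3 · 4/15 = 4/45, 2/3 · 2/7 = 4/21; summing to 88/315.
Normalising, the posterior is P(box A | data) = 7/22, P(box B | data) = 15/22.
The predictive probability is P(yellow next | data) = (5/8)(7/22) + (1/2)(15/22) = 95/176.

0.5398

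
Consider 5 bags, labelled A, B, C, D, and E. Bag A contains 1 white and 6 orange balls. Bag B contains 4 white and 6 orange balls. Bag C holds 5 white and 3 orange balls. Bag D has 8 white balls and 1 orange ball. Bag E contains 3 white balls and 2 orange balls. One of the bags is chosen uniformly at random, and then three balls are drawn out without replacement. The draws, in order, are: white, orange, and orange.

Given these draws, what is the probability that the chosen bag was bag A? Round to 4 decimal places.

0.2864

For each hypothesis, P(data | H) works out to: P(data | bag A) = (1/7)(6/6)(5/5) = 0.14286; P(data | bag B) = (4/10)(6/9)(5/8) = 0.16667; P(data | bag C) = (5/8)(3/7)(2/6) = 0.089286; P(data | bag D) = (8/9)(1/8)(0/7) = 0; P(data | bag E) = (3/5)(2/4)(1/3) = 0.1.
Weighting by the prior gives 1/5 · 0.14286 = 0.028571, 1/5 · 0.16667 = 0.033333, 1/5 · 0.089286 = 0.017857, 1/5 · 0 = 0, 1/5 · 0.1 = 0.02; these sum to 0.099762.
Hence P(bag A | data) = (0.028571) / (0.099762) = 0.2864.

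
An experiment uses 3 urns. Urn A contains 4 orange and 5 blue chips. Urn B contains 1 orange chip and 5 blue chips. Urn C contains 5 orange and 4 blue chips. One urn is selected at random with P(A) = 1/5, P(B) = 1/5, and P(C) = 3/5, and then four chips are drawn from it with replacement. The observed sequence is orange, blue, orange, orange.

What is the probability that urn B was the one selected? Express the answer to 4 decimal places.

The likelihood of the observed sequence under each hypothesis: P(data | urn A) = (4/9)(5/9)(4/9)(4/9) = 0.048773; P(data | urn B) = (1/6)(5/6)(1/6)(1/6) = 0.003858; P(data | urn C) = (5/9)(4/9)(5/9)(5/9) = 0.076208.
Multiplying each by its prior: 1/5 · 0.048773 = 0.0097546, 1/5 · 0.003858 = 0.0007716, 3/5 · 0.076208 = 0.045725; summing to 0.056251.
So P(urn B | data) = (0.0007716) / (0.056251) = 0.013717.

0.0137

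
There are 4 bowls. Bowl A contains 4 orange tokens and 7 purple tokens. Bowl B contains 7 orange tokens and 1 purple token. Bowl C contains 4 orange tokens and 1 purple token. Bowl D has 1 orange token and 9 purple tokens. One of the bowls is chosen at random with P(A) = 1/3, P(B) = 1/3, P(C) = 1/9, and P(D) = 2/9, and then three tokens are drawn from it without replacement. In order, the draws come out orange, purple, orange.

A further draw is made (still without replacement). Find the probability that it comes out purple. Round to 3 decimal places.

The likelihood of the observed sequence under each hypothesis: P(data | bowl A) = (4/11)(7/10)(3/9) = 14/165; P(data | bowl B) = (7/8)(1/7)(6/6) = 1/8; P(data | bowl C) = (4/5)(1/4)(3/3) = 1/5; P(data | bowl D) = (1/10)(9/9)(0/8) = 0.
Multiplying each by its prior: 1/3 · 14/165 = 14/495, 1/3 · 1/8 = 1/24, 1/9 · 1/5 = 1/45, 2/9 · 0 = 0; with total 73/792.
The posterior is then P(bowl A | data) = 112/365, P(bowl B | data) = 33/73, P(bowl C | data) = 88/365, P(bowl D | data) = 0.
The predictive probability is P(purple next | data) = (3/4)(112/365) + (0)(33/73) + (0)(88/365) = 84/365.

0.230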